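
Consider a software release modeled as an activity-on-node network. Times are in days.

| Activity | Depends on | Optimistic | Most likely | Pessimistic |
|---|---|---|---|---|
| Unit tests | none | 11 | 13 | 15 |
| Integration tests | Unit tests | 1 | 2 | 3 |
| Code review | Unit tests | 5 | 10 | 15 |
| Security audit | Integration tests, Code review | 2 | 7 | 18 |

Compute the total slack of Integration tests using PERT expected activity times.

te_Unit tests = (11 + 4·13 + 15)/6 = 78/6 = 13
te_Integration tests = (1 + 4·2 + 3)/6 = 12/6 = 2
te_Code review = (5 + 4·10 + 15)/6 = 60/6 = 10
te_Security audit = (2 + 4·7 + 18)/6 = 48/6 = 8

Forward pass:
ES_Unit tests = 0; EF_Unit tests = 13
ES_Integration tests = 13; EF_Integration tests = 13+2 = 15
ES_Code review = 13; EF_Code review = 13+10 = 23
ES_Security audit = max(EF_Integration tests=15, EF_Code review=23) = 23; EF_Security audit = 23+8 = 31
Expected project duration μ = 31 days. Critical path: Unit tests → Code review → Security audit.

Backward pass:
LF_Security audit = 31; LS_Security audit = 31−8 = 23
LF_Code review = LS_Security audit = 23; LS_Code review = 23−10 = 13
LF_Integration tests = LS_Security audit = 23; LS_Integration tests = 23−2 = 21
LF_Unit tests = min(LS_Integration tests=21, LS_Code review=13) = 13; LS_Unit tests = 13−13 = 0
Slack_Integration tests = LS_Integration tests − ES_Integration tests = 21 − 13 = 8

8 days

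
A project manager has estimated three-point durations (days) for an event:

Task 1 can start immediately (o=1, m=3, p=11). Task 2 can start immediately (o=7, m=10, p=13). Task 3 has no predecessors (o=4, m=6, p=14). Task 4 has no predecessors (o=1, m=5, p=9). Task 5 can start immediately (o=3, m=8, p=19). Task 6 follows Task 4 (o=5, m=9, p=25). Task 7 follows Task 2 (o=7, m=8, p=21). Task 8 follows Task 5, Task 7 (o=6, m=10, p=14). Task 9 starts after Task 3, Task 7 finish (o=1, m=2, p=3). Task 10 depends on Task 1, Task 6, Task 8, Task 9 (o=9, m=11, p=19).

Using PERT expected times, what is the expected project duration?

42 days

te_Task 1 = (1 + 4·3 + 11)/6 = 24/6 = 4
te_Task 2 = (7 + 4·10 + 13)/6 = 60/6 = 10
te_Task 3 = (4 + 4·6 + 14)/6 = 42/6 = 7
te_Task 4 = (1 + 4·5 + 9)/6 = 30/6 = 5
te_Task 5 = (3 + 4·8 + 19)/6 = 54/6 = 9
te_Task 6 = (5 + 4·9 + 25)/6 = 66/6 = 11
te_Task 7 = (7 + 4·8 + 21)/6 = 60/6 = 10
te_Task 8 = (6 + 4·10 + 14)/6 = 60/6 = 10
te_Task 9 = (1 + 4·2 + 3)/6 = 12/6 = 2
te_Task 10 = (9 + 4·11 + 19)/6 = 72/6 = 12

Forward pass:
ES_Task 1 = 0; EF_Task 1 = 4
ES_Task 2 = 0; EF_Task 2 = 10
ES_Task 3 = 0; EF_Task 3 = 7
ES_Task 4 = 0; EF_Task 4 = 5
ES_Task 5 = 0; EF_Task 5 = 9
ES_Task 6 = 5; EF_Task 6 = 5+11 = 16
ES_Task 7 = 10; EF_Task 7 = 10+10 = 20
ES_Task 8 = max(EF_Task 5=9, EF_Task 7=20) = 20; EF_Task 8 = 20+10 = 30
ES_Task 9 = max(EF_Task 3=7, EF_Task 7=20) = 20; EF_Task 9 = 20+2 = 22
ES_Task 10 = max(EF_Task 1=4, EF_Task 6=16, EF_Task 8=30, EF_Task 9=22) = 30; EF_Task 10 = 30+12 = 42
Expected project duration μ = 42 days. Critical path: Task 2 → Task 7 → Task 8 → Task 10.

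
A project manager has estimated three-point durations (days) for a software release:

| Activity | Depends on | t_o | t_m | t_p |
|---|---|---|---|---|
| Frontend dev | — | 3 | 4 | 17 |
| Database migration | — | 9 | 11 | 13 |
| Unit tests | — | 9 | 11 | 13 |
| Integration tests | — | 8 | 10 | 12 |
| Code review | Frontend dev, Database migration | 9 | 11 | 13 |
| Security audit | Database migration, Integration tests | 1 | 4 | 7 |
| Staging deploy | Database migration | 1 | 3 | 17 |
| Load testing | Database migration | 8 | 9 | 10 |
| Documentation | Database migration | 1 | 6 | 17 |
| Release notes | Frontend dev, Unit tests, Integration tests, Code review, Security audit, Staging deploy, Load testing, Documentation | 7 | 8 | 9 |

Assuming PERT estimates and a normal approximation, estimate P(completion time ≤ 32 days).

0.977

te_Frontend dev = (3 + 4·4 + 17)/6 = 36/6 = 6; σ²_Frontend dev = ((17−3)/6)² = 5.444
te_Database migration = (9 + 4·11 + 13)/6 = 66/6 = 11; σ²_Database migration = ((13−9)/6)² = 0.444
te_Unit tests = (9 + 4·11 + 13)/6 = 66/6 = 11; σ²_Unit tests = ((13−9)/6)² = 0.444
te_Integration tests = (8 + 4·10 + 12)/6 = 60/6 = 10; σ²_Integration tests = ((12−8)/6)² = 0.444
te_Code review = (9 + 4·11 + 13)/6 = 66/6 = 11; σ²_Code review = ((13−9)/6)² = 0.444
te_Security audit = (1 + 4·4 + 7)/6 = 24/6 = 4; σ²_Security audit = ((7−1)/6)² = 1.000
te_Staging deploy = (1 + 4·3 + 17)/6 = 30/6 = 5; σ²_Staging deploy = ((17−1)/6)² = 7.111
te_Load testing = (8 + 4·9 + 10)/6 = 54/6 = 9; σ²_Load testing = ((10−8)/6)² = 0.111
te_Documentation = (1 + 4·6 + 17)/6 = 42/6 = 7; σ²_Documentation = ((17−1)/6)² = 7.111
te_Release notes = (7 + 4·8 + 9)/6 = 48/6 = 8; σ²_Release notes = ((9−7)/6)² = 0.111

Forward pass:
ES_Frontend dev = 0; EF_Frontend dev = 6
ES_Database migration = 0; EF_Database migration = 11
ES_Unit tests = 0; EF_Unit tests = 11
ES_Integration tests = 0; EF_Integration tests = 10
ES_Code review = max(EF_Frontend dev=6, EF_Database migration=11) = 11; EF_Code review = 11+11 = 22
ES_Security audit = max(EF_Database migration=11, EF_Integration tests=10) = 11; EF_Security audit = 11+4 = 15
ES_Staging deploy = 11; EF_Staging deploy = 11+5 = 16
ES_Load testing = 11; EF_Load testing = 11+9 = 20
ES_Documentation = 11; EF_Documentation = 11+7 = 18
ES_Release notes = max(EF_Frontend dev=6, EF_Unit tests=11, EF_Integration tests=10, EF_Code review=22, EF_Security audit=15, EF_Staging deploy=16, EF_Load testing=20, EF_Documentation=18) = 22; EF_Release notes = 22+8 = 30
Expected project duration μ = 30 days. Critical path: Database migration → Code review → Release notes.

Variance along critical path = 0.444 + 0.444 + 0.111 = 1.000; σ = √1.000 = 1.000 days.
Z = (32 − 30) / 1.000 = 2.000
P(T ≤ 32) = Φ(2.000) ≈ 0.977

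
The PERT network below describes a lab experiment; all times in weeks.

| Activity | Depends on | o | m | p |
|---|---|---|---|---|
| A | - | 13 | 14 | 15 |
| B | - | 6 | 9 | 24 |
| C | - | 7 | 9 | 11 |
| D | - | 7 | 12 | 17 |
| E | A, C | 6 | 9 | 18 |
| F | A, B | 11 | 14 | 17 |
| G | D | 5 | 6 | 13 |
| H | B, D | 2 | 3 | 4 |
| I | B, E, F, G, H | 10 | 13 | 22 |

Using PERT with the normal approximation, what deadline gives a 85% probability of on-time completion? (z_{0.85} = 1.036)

44.3 weeks

te_A = (13 + 4·14 + 15)/6 = 84/6 = 14; σ²_A = ((15−13)/6)² = 0.111
te_B = (6 + 4·9 + 24)/6 = 66/6 = 11; σ²_B = ((24−6)/6)² = 9.000
te_C = (7 + 4·9 + 11)/6 = 54/6 = 9; σ²_C = ((11−7)/6)² = 0.444
te_D = (7 + 4·12 + 17)/6 = 72/6 = 12; σ²_D = ((17−7)/6)² = 2.778
te_E = (6 + 4·9 + 18)/6 = 60/6 = 10; σ²_E = ((18−6)/6)² = 4.000
te_F = (11 + 4·14 + 17)/6 = 84/6 = 14; σ²_F = ((17−11)/6)² = 1.000
te_G = (5 + 4·6 + 13)/6 = 42/6 = 7; σ²_G = ((13−5)/6)² = 1.778
te_H = (2 + 4·3 + 4)/6 = 18/6 = 3; σ²_H = ((4−2)/6)² = 0.111
te_I = (10 + 4·13 + 22)/6 = 84/6 = 14; σ²_I = ((22−10)/6)² = 4.000

Forward pass:
ES_A = 0; EF_A = 14
ES_B = 0; EF_B = 11
ES_C = 0; EF_C = 9
ES_D = 0; EF_D = 12
ES_E = max(EF_A=14, EF_C=9) = 14; EF_E = 14+10 = 24
ES_F = max(EF_A=14, EF_B=11) = 14; EF_F = 14+14 = 28
ES_G = 12; EF_G = 12+7 = 19
ES_H = max(EF_B=11, EF_D=12) = 12; EF_H = 12+3 = 15
ES_I = max(EF_B=11, EF_E=24, EF_F=28, EF_G=19, EF_H=15) = 28; EF_I = 28+14 = 42
Expected project duration μ = 42 weeks. Critical path: A → F → I.

Variance along critical path = 0.111 + 1.000 + 4.000 = 5.111; σ = 2.261 weeks.
D = μ + z·σ = 42 + 1.036·2.261 = 44.3 weeks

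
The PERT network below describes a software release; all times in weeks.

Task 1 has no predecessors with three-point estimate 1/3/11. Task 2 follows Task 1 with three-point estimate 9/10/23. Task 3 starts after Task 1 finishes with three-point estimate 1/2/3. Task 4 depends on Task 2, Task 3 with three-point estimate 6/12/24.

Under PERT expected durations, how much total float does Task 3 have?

10 weeks

te_Task 1 = (1 + 4·3 + 11)/6 = 24/6 = 4
te_Task 2 = (9 + 4·10 + 23)/6 = 72/6 = 12
te_Task 3 = (1 + 4·2 + 3)/6 = 12/6 = 2
te_Task 4 = (6 + 4·12 + 24)/6 = 78/6 = 13

Forward pass:
ES_Task 1 = 0; EF_Task 1 = 4
ES_Task 2 = 4; EF_Task 2 = 4+12 = 16
ES_Task 3 = 4; EF_Task 3 = 4+2 = 6
ES_Task 4 = max(EF_Task 2=16, EF_Task 3=6) = 16; EF_Task 4 = 16+13 = 29
Expected project duration μ = 29 weeks. Critical path: Task 1 → Task 2 → Task 4.

Backward pass:
LF_Task 4 = 29; LS_Task 4 = 29−13 = 16
LF_Task 3 = LS_Task 4 = 16; LS_Task 3 = 16−2 = 14
LF_Task 2 = LS_Task 4 = 16; LS_Task 2 = 16−12 = 4
LF_Task 1 = min(LS_Task 2=4, LS_Task 3=14) = 4; LS_Task 1 = 4−4 = 0
Slack_Task 3 = LS_Task 3 − ES_Task 3 = 14 − 4 = 10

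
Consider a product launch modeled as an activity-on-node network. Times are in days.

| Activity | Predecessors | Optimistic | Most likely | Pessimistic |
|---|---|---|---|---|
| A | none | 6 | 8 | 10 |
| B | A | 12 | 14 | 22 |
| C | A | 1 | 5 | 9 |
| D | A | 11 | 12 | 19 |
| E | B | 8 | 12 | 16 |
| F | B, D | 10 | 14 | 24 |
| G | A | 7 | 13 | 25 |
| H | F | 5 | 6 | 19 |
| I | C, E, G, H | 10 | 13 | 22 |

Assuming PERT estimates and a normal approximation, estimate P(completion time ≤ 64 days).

te_A = (6 + 4·8 + 10)/6 = 48/6 = 8; σ²_A = ((10−6)/6)² = 0.444
te_B = (12 + 4·14 + 22)/6 = 90/6 = 15; σ²_B = ((22−12)/6)² = 2.778
te_C = (1 + 4·5 + 9)/6 = 30/6 = 5; σ²_C = ((9−1)/6)² = 1.778
te_D = (11 + 4·12 + 19)/6 = 78/6 = 13; σ²_D = ((19−11)/6)² = 1.778
te_E = (8 + 4·12 + 16)/6 = 72/6 = 12; σ²_E = ((16−8)/6)² = 1.778
te_F = (10 + 4·14 + 24)/6 = 90/6 = 15; σ²_F = ((24−10)/6)² = 5.444
te_G = (7 + 4·13 + 25)/6 = 84/6 = 14; σ²_G = ((25−7)/6)² = 9.000
te_H = (5 + 4·6 + 19)/6 = 48/6 = 8; σ²_H = ((19−5)/6)² = 5.444
te_I = (10 + 4·13 + 22)/6 = 84/6 = 14; σ²_I = ((22−10)/6)² = 4.000

Forward pass:
ES_A = 0; EF_A = 8
ES_B = 8; EF_B = 8+15 = 23
ES_C = 8; EF_C = 8+5 = 13
ES_D = 8; EF_D = 8+13 = 21
ES_E = 23; EF_E = 23+12 = 35
ES_F = max(EF_B=23, EF_D=21) = 23; EF_F = 23+15 = 38
ES_G = 8; EF_G = 8+14 = 22
ES_H = 38; EF_H = 38+8 = 46
ES_I = max(EF_C=13, EF_E=35, EF_G=22, EF_H=46) = 46; EF_I = 46+14 = 60
Expected project duration μ = 60 days. Critical path: A → B → F → H → I.

Variance along critical path = 0.444 + 2.778 + 5.444 + 5.444 + 4.000 = 18.111; σ = √18.111 = 4.256 days.
Z = (64 − 60) / 4.256 = 0.940
P(T ≤ 64) = Φ(0.940) ≈ 0.826

0.826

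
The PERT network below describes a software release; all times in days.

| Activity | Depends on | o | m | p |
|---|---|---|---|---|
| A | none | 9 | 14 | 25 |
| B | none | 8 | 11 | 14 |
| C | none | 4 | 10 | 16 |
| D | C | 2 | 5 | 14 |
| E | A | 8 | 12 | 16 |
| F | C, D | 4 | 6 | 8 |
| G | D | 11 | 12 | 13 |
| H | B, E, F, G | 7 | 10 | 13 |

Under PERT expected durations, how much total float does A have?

1 days

te_A = (9 + 4·14 + 25)/6 = 90/6 = 15
te_B = (8 + 4·11 + 14)/6 = 66/6 = 11
te_C = (4 + 4·10 + 16)/6 = 60/6 = 10
te_D = (2 + 4·5 + 14)/6 = 36/6 = 6
te_E = (8 + 4·12 + 16)/6 = 72/6 = 12
te_F = (4 + 4·6 + 8)/6 = 36/6 = 6
te_G = (11 + 4·12 + 13)/6 = 72/6 = 12
te_H = (7 + 4·10 + 13)/6 = 60/6 = 10

Forward pass:
ES_A = 0; EF_A = 15
ES_B = 0; EF_B = 11
ES_C = 0; EF_C = 10
ES_D = 10; EF_D = 10+6 = 16
ES_E = 15; EF_E = 15+12 = 27
ES_F = max(EF_C=10, EF_D=16) = 16; EF_F = 16+6 = 22
ES_G = 16; EF_G = 16+12 = 28
ES_H = max(EF_B=11, EF_E=27, EF_F=22, EF_G=28) = 28; EF_H = 28+10 = 38
Expected project duration μ = 38 days. Critical path: C → D → G → H.

Backward pass:
LF_H = 38; LS_H = 38−10 = 28
LF_G = LS_H = 28; LS_G = 28−12 = 16
LF_F = LS_H = 28; LS_F = 28−6 = 22
LF_E = LS_H = 28; LS_E = 28−12 = 16
LF_D = min(LS_F=22, LS_G=16) = 16; LS_D = 16−6 = 10
LF_C = min(LS_D=10, LS_F=22) = 10; LS_C = 10−10 = 0
LF_B = LS_H = 28; LS_B = 28−11 = 17
LF_A = LS_E = 16; LS_A = 16−15 = 1
Slack_A = LS_A − ES_A = 1 − 0 = 1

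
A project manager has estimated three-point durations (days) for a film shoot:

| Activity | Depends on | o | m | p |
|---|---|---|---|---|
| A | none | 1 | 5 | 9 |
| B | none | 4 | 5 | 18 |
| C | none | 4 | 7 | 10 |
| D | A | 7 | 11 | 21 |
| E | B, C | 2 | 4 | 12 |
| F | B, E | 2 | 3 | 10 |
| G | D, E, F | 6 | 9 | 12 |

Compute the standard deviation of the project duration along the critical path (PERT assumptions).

2.87 days

te_A = (1 + 4·5 + 9)/6 = 30/6 = 5; σ²_A = ((9−1)/6)² = 1.778
te_B = (4 + 4·5 + 18)/6 = 42/6 = 7; σ²_B = ((18−4)/6)² = 5.444
te_C = (4 + 4·7 + 10)/6 = 42/6 = 7; σ²_C = ((10−4)/6)² = 1.000
te_D = (7 + 4·11 + 21)/6 = 72/6 = 12; σ²_D = ((21−7)/6)² = 5.444
te_E = (2 + 4·4 + 12)/6 = 30/6 = 5; σ²_E = ((12−2)/6)² = 2.778
te_F = (2 + 4·3 + 10)/6 = 24/6 = 4; σ²_F = ((10−2)/6)² = 1.778
te_G = (6 + 4·9 + 12)/6 = 54/6 = 9; σ²_G = ((12−6)/6)² = 1.000

Forward pass:
ES_A = 0; EF_A = 5
ES_B = 0; EF_B = 7
ES_C = 0; EF_C = 7
ES_D = 5; EF_D = 5+12 = 17
ES_E = max(EF_B=7, EF_C=7) = 7; EF_E = 7+5 = 12
ES_F = max(EF_B=7, EF_E=12) = 12; EF_F = 12+4 = 16
ES_G = max(EF_D=17, EF_E=12, EF_F=16) = 17; EF_G = 17+9 = 26
Expected project duration μ = 26 days. Critical path: A → D → G.

Variance along critical path = 1.778 + 5.444 + 1.000 = 8.222
σ = √8.222 = 2.867 days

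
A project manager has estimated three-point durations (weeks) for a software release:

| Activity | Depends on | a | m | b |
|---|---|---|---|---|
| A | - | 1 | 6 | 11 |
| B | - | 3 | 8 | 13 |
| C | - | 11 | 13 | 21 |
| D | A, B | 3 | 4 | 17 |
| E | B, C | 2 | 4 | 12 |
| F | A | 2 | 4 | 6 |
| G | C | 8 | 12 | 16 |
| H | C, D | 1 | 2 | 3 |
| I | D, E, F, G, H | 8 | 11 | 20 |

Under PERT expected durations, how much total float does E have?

te_A = (1 + 4·6 + 11)/6 = 36/6 = 6
te_B = (3 + 4·8 + 13)/6 = 48/6 = 8
te_C = (11 + 4·13 + 21)/6 = 84/6 = 14
te_D = (3 + 4·4 + 17)/6 = 36/6 = 6
te_E = (2 + 4·4 + 12)/6 = 30/6 = 5
te_F = (2 + 4·4 + 6)/6 = 24/6 = 4
te_G = (8 + 4·12 + 16)/6 = 72/6 = 12
te_H = (1 + 4·2 + 3)/6 = 12/6 = 2
te_I = (8 + 4·11 + 20)/6 = 72/6 = 12

Forward pass:
ES_A = 0; EF_A = 6
ES_B = 0; EF_B = 8
ES_C = 0; EF_C = 14
ES_D = max(EF_A=6, EF_B=8) = 8; EF_D = 8+6 = 14
ES_E = max(EF_B=8, EF_C=14) = 14; EF_E = 14+5 = 19
ES_F = 6; EF_F = 6+4 = 10
ES_G = 14; EF_G = 14+12 = 26
ES_H = max(EF_C=14, EF_D=14) = 14; EF_H = 14+2 = 16
ES_I = max(EF_D=14, EF_E=19, EF_F=10, EF_G=26, EF_H=16) = 26; EF_I = 26+12 = 38
Expected project duration μ = 38 weeks. Critical path: C → G → I.

Backward pass:
LF_I = 38; LS_I = 38−12 = 26
LF_H = LS_I = 26; LS_H = 26−2 = 24
LF_G = LS_I = 26; LS_G = 26−12 = 14
LF_F = LS_I = 26; LS_F = 26−4 = 22
LF_E = LS_I = 26; LS_E = 26−5 = 21
LF_D = min(LS_H=24, LS_I=26) = 24; LS_D = 24−6 = 18
LF_C = min(LS_E=21, LS_G=14, LS_H=24) = 14; LS_C = 14−14 = 0
LF_B = min(LS_D=18, LS_E=21) = 18; LS_B = 18−8 = 10
LF_A = min(LS_D=18, LS_F=22) = 18; LS_A = 18−6 = 12
Slack_E = LS_E − ES_E = 21 − 14 = 7

7 weeks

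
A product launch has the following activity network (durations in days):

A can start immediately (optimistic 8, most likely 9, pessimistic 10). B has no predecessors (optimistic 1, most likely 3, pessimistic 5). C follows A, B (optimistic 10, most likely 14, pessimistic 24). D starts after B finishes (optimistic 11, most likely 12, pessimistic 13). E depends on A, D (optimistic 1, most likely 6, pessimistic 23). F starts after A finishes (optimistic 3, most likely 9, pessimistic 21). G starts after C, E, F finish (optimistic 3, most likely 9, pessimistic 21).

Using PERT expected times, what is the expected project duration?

te_A = (8 + 4·9 + 10)/6 = 54/6 = 9
te_B = (1 + 4·3 + 5)/6 = 18/6 = 3
te_C = (10 + 4·14 + 24)/6 = 90/6 = 15
te_D = (11 + 4·12 + 13)/6 = 72/6 = 12
te_E = (1 + 4·6 + 23)/6 = 48/6 = 8
te_F = (3 + 4·9 + 21)/6 = 60/6 = 10
te_G = (3 + 4·9 + 21)/6 = 60/6 = 10

Forward pass:
ES_A = 0; EF_A = 9
ES_B = 0; EF_B = 3
ES_C = max(EF_A=9, EF_B=3) = 9; EF_C = 9+15 = 24
ES_D = 3; EF_D = 3+12 = 15
ES_E = max(EF_A=9, EF_D=15) = 15; EF_E = 15+8 = 23
ES_F = 9; EF_F = 9+10 = 19
ES_G = max(EF_C=24, EF_E=23, EF_F=19) = 24; EF_G = 24+10 = 34
Expected project duration μ = 34 days. Critical path: A → C → G.

34 days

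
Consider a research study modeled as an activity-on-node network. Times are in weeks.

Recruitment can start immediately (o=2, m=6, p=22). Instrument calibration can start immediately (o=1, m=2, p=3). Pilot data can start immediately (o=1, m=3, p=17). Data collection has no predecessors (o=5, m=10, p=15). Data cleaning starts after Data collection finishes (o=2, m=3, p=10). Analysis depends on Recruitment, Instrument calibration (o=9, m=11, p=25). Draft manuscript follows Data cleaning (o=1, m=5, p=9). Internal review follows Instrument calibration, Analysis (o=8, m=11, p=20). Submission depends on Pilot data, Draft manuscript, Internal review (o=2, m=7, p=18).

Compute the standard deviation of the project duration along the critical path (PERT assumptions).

te_Recruitment = (2 + 4·6 + 22)/6 = 48/6 = 8; σ²_Recruitment = ((22−2)/6)² = 11.111
te_Instrument calibration = (1 + 4·2 + 3)/6 = 12/6 = 2; σ²_Instrument calibration = ((3−1)/6)² = 0.111
te_Pilot data = (1 + 4·3 + 17)/6 = 30/6 = 5; σ²_Pilot data = ((17−1)/6)² = 7.111
te_Data collection = (5 + 4·10 + 15)/6 = 60/6 = 10; σ²_Data collection = ((15−5)/6)² = 2.778
te_Data cleaning = (2 + 4·3 + 10)/6 = 24/6 = 4; σ²_Data cleaning = ((10−2)/6)² = 1.778
te_Analysis = (9 + 4·11 + 25)/6 = 78/6 = 13; σ²_Analysis = ((25−9)/6)² = 7.111
te_Draft manuscript = (1 + 4·5 + 9)/6 = 30/6 = 5; σ²_Draft manuscript = ((9−1)/6)² = 1.778
te_Internal review = (8 + 4·11 + 20)/6 = 72/6 = 12; σ²_Internal review = ((20−8)/6)² = 4.000
te_Submission = (2 + 4·7 + 18)/6 = 48/6 = 8; σ²_Submission = ((18−2)/6)² = 7.111

Forward pass:
ES_Recruitment = 0; EF_Recruitment = 8
ES_Instrument calibration = 0; EF_Instrument calibration = 2
ES_Pilot data = 0; EF_Pilot data = 5
ES_Data collection = 0; EF_Data collection = 10
ES_Data cleaning = 10; EF_Data cleaning = 10+4 = 14
ES_Analysis = max(EF_Recruitment=8, EF_Instrument calibration=2) = 8; EF_Analysis = 8+13 = 21
ES_Draft manuscript = 14; EF_Draft manuscript = 14+5 = 19
ES_Internal review = max(EF_Instrument calibration=2, EF_Analysis=21) = 21; EF_Internal review = 21+12 = 33
ES_Submission = max(EF_Pilot data=5, EF_Draft manuscript=19, EF_Internal review=33) = 33; EF_Submission = 33+8 = 41
Expected project duration μ = 41 weeks. Critical path: Recruitment → Analysis → Internal review → Submission.

Variance along critical path = 11.111 + 7.111 + 4.000 + 7.111 = 29.333
σ = √29.333 = 5.416 weeks

5.42 weeks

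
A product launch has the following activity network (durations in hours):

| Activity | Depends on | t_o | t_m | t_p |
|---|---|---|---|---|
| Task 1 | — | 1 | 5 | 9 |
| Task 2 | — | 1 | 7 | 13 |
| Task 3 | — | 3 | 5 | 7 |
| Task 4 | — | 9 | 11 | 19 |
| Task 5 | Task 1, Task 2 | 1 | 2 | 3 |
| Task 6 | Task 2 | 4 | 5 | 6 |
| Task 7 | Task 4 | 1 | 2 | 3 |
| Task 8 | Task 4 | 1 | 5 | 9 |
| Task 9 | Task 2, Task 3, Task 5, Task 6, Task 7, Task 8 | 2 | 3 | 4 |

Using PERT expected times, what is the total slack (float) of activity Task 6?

5 hours

te_Task 1 = (1 + 4·5 + 9)/6 = 30/6 = 5
te_Task 2 = (1 + 4·7 + 13)/6 = 42/6 = 7
te_Task 3 = (3 + 4·5 + 7)/6 = 30/6 = 5
te_Task 4 = (9 + 4·11 + 19)/6 = 72/6 = 12
te_Task 5 = (1 + 4·2 + 3)/6 = 12/6 = 2
te_Task 6 = (4 + 4·5 + 6)/6 = 30/6 = 5
te_Task 7 = (1 + 4·2 + 3)/6 = 12/6 = 2
te_Task 8 = (1 + 4·5 + 9)/6 = 30/6 = 5
te_Task 9 = (2 + 4·3 + 4)/6 = 18/6 = 3

Forward pass:
ES_Task 1 = 0; EF_Task 1 = 5
ES_Task 2 = 0; EF_Task 2 = 7
ES_Task 3 = 0; EF_Task 3 = 5
ES_Task 4 = 0; EF_Task 4 = 12
ES_Task 5 = max(EF_Task 1=5, EF_Task 2=7) = 7; EF_Task 5 = 7+2 = 9
ES_Task 6 = 7; EF_Task 6 = 7+5 = 12
ES_Task 7 = 12; EF_Task 7 = 12+2 = 14
ES_Task 8 = 12; EF_Task 8 = 12+5 = 17
ES_Task 9 = max(EF_Task 2=7, EF_Task 3=5, EF_Task 5=9, EF_Task 6=12, EF_Task 7=14, EF_Task 8=17) = 17; EF_Task 9 = 17+3 = 20
Expected project duration μ = 20 hours. Critical path: Task 4 → Task 8 → Task 9.

Backward pass:
LF_Task 9 = 20; LS_Task 9 = 20−3 = 17
LF_Task 8 = LS_Task 9 = 17; LS_Task 8 = 17−5 = 12
LF_Task 7 = LS_Task 9 = 17; LS_Task 7 = 17−2 = 15
LF_Task 6 = LS_Task 9 = 17; LS_Task 6 = 17−5 = 12
LF_Task 5 = LS_Task 9 = 17; LS_Task 5 = 17−2 = 15
LF_Task 4 = min(LS_Task 7=15, LS_Task 8=12) = 12; LS_Task 4 = 12−12 = 0
LF_Task 3 = LS_Task 9 = 17; LS_Task 3 = 17−5 = 12
LF_Task 2 = min(LS_Task 5=15, LS_Task 6=12, LS_Task 9=17) = 12; LS_Task 2 = 12−7 = 5
LF_Task 1 = LS_Task 5 = 15; LS_Task 1 = 15−5 = 10
Slack_Task 6 = LS_Task 6 − ES_Task 6 = 12 − 7 = 5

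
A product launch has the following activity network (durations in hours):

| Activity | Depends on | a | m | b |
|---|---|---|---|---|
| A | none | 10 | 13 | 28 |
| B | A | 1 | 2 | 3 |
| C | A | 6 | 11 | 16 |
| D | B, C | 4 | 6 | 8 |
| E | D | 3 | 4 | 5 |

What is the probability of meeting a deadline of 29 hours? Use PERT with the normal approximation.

te_A = (10 + 4·13 + 28)/6 = 90/6 = 15; σ²_A = ((28−10)/6)² = 9.000
te_B = (1 + 4·2 + 3)/6 = 12/6 = 2; σ²_B = ((3−1)/6)² = 0.111
te_C = (6 + 4·11 + 16)/6 = 66/6 = 11; σ²_C = ((16−6)/6)² = 2.778
te_D = (4 + 4·6 + 8)/6 = 36/6 = 6; σ²_D = ((8−4)/6)² = 0.444
te_E = (3 + 4·4 + 5)/6 = 24/6 = 4; σ²_E = ((5−3)/6)² = 0.111

Forward pass:
ES_A = 0; EF_A = 15
ES_B = 15; EF_B = 15+2 = 17
ES_C = 15; EF_C = 15+11 = 26
ES_D = max(EF_B=17, EF_C=26) = 26; EF_D = 26+6 = 32
ES_E = 32; EF_E = 32+4 = 36
Expected project duration μ = 36 hours. Critical path: A → C → D → E.

Variance along critical path = 9.000 + 2.778 + 0.444 + 0.111 = 12.333; σ = √12.333 = 3.512 hours.
Z = (29 − 36) / 3.512 = -1.993
P(T ≤ 29) = Φ(-1.993) ≈ 0.023

0.023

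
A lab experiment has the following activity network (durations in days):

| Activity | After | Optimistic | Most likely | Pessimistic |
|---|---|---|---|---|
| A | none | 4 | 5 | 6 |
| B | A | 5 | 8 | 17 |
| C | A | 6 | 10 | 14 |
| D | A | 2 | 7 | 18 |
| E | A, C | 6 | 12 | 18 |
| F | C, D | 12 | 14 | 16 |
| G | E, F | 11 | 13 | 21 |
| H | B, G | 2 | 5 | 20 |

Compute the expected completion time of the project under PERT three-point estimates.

te_A = (4 + 4·5 + 6)/6 = 30/6 = 5
te_B = (5 + 4·8 + 17)/6 = 54/6 = 9
te_C = (6 + 4·10 + 14)/6 = 60/6 = 10
te_D = (2 + 4·7 + 18)/6 = 48/6 = 8
te_E = (6 + 4·12 + 18)/6 = 72/6 = 12
te_F = (12 + 4·14 + 16)/6 = 84/6 = 14
te_G = (11 + 4·13 + 21)/6 = 84/6 = 14
te_H = (2 + 4·5 + 20)/6 = 42/6 = 7

Forward pass:
ES_A = 0; EF_A = 5
ES_B = 5; EF_B = 5+9 = 14
ES_C = 5; EF_C = 5+10 = 15
ES_D = 5; EF_D = 5+8 = 13
ES_E = max(EF_A=5, EF_C=15) = 15; EF_E = 15+12 = 27
ES_F = max(EF_C=15, EF_D=13) = 15; EF_F = 15+14 = 29
ES_G = max(EF_E=27, EF_F=29) = 29; EF_G = 29+14 = 43
ES_H = max(EF_B=14, EF_G=43) = 43; EF_H = 43+7 = 50
Expected project duration μ = 50 days. Critical path: A → C → F → G → H.

50 days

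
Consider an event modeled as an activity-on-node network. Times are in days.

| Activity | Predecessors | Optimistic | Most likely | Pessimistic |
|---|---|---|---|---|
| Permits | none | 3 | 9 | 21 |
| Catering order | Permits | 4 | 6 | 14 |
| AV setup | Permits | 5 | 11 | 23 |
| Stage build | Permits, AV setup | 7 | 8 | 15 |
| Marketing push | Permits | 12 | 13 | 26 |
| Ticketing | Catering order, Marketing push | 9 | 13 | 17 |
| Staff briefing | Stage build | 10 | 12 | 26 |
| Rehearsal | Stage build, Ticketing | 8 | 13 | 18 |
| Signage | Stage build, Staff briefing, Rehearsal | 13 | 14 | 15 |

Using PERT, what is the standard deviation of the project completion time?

4.37 days

te_Permits = (3 + 4·9 + 21)/6 = 60/6 = 10; σ²_Permits = ((21−3)/6)² = 9.000
te_Catering order = (4 + 4·6 + 14)/6 = 42/6 = 7; σ²_Catering order = ((14−4)/6)² = 2.778
te_AV setup = (5 + 4·11 + 23)/6 = 72/6 = 12; σ²_AV setup = ((23−5)/6)² = 9.000
te_Stage build = (7 + 4·8 + 15)/6 = 54/6 = 9; σ²_Stage build = ((15−7)/6)² = 1.778
te_Marketing push = (12 + 4·13 + 26)/6 = 90/6 = 15; σ²_Marketing push = ((26−12)/6)² = 5.444
te_Ticketing = (9 + 4·13 + 17)/6 = 78/6 = 13; σ²_Ticketing = ((17−9)/6)² = 1.778
te_Staff briefing = (10 + 4·12 + 26)/6 = 84/6 = 14; σ²_Staff briefing = ((26−10)/6)² = 7.111
te_Rehearsal = (8 + 4·13 + 18)/6 = 78/6 = 13; σ²_Rehearsal = ((18−8)/6)² = 2.778
te_Signage = (13 + 4·14 + 15)/6 = 84/6 = 14; σ²_Signage = ((15−13)/6)² = 0.111

Forward pass:
ES_Permits = 0; EF_Permits = 10
ES_Catering order = 10; EF_Catering order = 10+7 = 17
ES_AV setup = 10; EF_AV setup = 10+12 = 22
ES_Stage build = max(EF_Permits=10, EF_AV setup=22) = 22; EF_Stage build = 22+9 = 31
ES_Marketing push = 10; EF_Marketing push = 10+15 = 25
ES_Ticketing = max(EF_Catering order=17, EF_Marketing push=25) = 25; EF_Ticketing = 25+13 = 38
ES_Staff briefing = 31; EF_Staff briefing = 31+14 = 45
ES_Rehearsal = max(EF_Stage build=31, EF_Ticketing=38) = 38; EF_Rehearsal = 38+13 = 51
ES_Signage = max(EF_Stage build=31, EF_Staff briefing=45, EF_Rehearsal=51) = 51; EF_Signage = 51+14 = 65
Expected project duration μ = 65 days. Critical path: Permits → Marketing push → Ticketing → Rehearsal → Signage.

Variance along critical path = 9.000 + 5.444 + 1.778 + 2.778 + 0.111 = 19.111
σ = √19.111 = 4.372 days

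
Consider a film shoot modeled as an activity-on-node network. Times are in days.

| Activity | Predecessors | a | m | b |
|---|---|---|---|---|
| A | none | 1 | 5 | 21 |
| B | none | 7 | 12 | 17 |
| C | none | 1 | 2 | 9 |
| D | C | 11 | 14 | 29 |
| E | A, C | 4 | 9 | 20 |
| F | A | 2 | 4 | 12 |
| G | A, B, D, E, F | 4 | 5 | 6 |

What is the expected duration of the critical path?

24 days

te_A = (1 + 4·5 + 21)/6 = 42/6 = 7
te_B = (7 + 4·12 + 17)/6 = 72/6 = 12
te_C = (1 + 4·2 + 9)/6 = 18/6 = 3
te_D = (11 + 4·14 + 29)/6 = 96/6 = 16
te_E = (4 + 4·9 + 20)/6 = 60/6 = 10
te_F = (2 + 4·4 + 12)/6 = 30/6 = 5
te_G = (4 + 4·5 + 6)/6 = 30/6 = 5

Forward pass:
ES_A = 0; EF_A = 7
ES_B = 0; EF_B = 12
ES_C = 0; EF_C = 3
ES_D = 3; EF_D = 3+16 = 19
ES_E = max(EF_A=7, EF_C=3) = 7; EF_E = 7+10 = 17
ES_F = 7; EF_F = 7+5 = 12
ES_G = max(EF_A=7, EF_B=12, EF_D=19, EF_E=17, EF_F=12) = 19; EF_G = 19+5 = 24
Expected project duration μ = 24 days. Critical path: C → D → G.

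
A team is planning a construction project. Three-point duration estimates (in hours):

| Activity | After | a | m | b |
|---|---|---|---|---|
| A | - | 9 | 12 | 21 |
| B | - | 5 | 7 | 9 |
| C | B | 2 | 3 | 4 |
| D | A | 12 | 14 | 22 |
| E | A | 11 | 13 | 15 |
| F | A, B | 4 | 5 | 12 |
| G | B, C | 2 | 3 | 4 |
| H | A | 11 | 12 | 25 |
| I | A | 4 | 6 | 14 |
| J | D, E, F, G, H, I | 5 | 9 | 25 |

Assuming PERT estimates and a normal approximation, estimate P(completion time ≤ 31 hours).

te_A = (9 + 4·12 + 21)/6 = 78/6 = 13; σ²_A = ((21−9)/6)² = 4.000
te_B = (5 + 4·7 + 9)/6 = 42/6 = 7; σ²_B = ((9−5)/6)² = 0.444
te_C = (2 + 4·3 + 4)/6 = 18/6 = 3; σ²_C = ((4−2)/6)² = 0.111
te_D = (12 + 4·14 + 22)/6 = 90/6 = 15; σ²_D = ((22−12)/6)² = 2.778
te_E = (11 + 4·13 + 15)/6 = 78/6 = 13; σ²_E = ((15−11)/6)² = 0.444
te_F = (4 + 4·5 + 12)/6 = 36/6 = 6; σ²_F = ((12−4)/6)² = 1.778
te_G = (2 + 4·3 + 4)/6 = 18/6 = 3; σ²_G = ((4−2)/6)² = 0.111
te_H = (11 + 4·12 + 25)/6 = 84/6 = 14; σ²_H = ((25−11)/6)² = 5.444
te_I = (4 + 4·6 + 14)/6 = 42/6 = 7; σ²_I = ((14−4)/6)² = 2.778
te_J = (5 + 4·9 + 25)/6 = 66/6 = 11; σ²_J = ((25−5)/6)² = 11.111

Forward pass:
ES_A = 0; EF_A = 13
ES_B = 0; EF_B = 7
ES_C = 7; EF_C = 7+3 = 10
ES_D = 13; EF_D = 13+15 = 28
ES_E = 13; EF_E = 13+13 = 26
ES_F = max(EF_A=13, EF_B=7) = 13; EF_F = 13+6 = 19
ES_G = max(EF_B=7, EF_C=10) = 10; EF_G = 10+3 = 13
ES_H = 13; EF_H = 13+14 = 27
ES_I = 13; EF_I = 13+7 = 20
ES_J = max(EF_D=28, EF_E=26, EF_F=19, EF_G=13, EF_H=27, EF_I=20) = 28; EF_J = 28+11 = 39
Expected project duration μ = 39 hours. Critical path: A → D → J.

Variance along critical path = 4.000 + 2.778 + 11.111 = 17.889; σ = √17.889 = 4.230 hours.
Z = (31 − 39) / 4.230 = -1.891
P(T ≤ 31) = Φ(-1.891) ≈ 0.029

0.029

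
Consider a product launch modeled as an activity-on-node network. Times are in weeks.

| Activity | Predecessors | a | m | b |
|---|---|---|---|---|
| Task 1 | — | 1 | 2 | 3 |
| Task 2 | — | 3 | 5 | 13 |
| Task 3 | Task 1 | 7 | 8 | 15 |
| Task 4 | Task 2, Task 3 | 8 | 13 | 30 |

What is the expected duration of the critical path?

26 weeks

te_Task 1 = (1 + 4·2 + 3)/6 = 12/6 = 2
te_Task 2 = (3 + 4·5 + 13)/6 = 36/6 = 6
te_Task 3 = (7 + 4·8 + 15)/6 = 54/6 = 9
te_Task 4 = (8 + 4·13 + 30)/6 = 90/6 = 15

Forward pass:
ES_Task 1 = 0; EF_Task 1 = 2
ES_Task 2 = 0; EF_Task 2 = 6
ES_Task 3 = 2; EF_Task 3 = 2+9 = 11
ES_Task 4 = max(EF_Task 2=6, EF_Task 3=11) = 11; EF_Task 4 = 11+15 = 26
Expected project duration μ = 26 weeks. Critical path: Task 1 → Task 3 → Task 4.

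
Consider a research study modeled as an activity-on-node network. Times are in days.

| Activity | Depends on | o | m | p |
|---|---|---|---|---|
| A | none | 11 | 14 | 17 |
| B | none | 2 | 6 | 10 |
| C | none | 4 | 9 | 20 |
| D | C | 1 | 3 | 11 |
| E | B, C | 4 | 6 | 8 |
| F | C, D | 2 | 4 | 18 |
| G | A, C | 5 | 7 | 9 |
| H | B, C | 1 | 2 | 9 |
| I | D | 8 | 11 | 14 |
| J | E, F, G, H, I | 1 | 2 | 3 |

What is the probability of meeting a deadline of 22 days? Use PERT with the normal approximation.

te_A = (11 + 4·14 + 17)/6 = 84/6 = 14; σ²_A = ((17−11)/6)² = 1.000
te_B = (2 + 4·6 + 10)/6 = 36/6 = 6; σ²_B = ((10−2)/6)² = 1.778
te_C = (4 + 4·9 + 20)/6 = 60/6 = 10; σ²_C = ((20−4)/6)² = 7.111
te_D = (1 + 4·3 + 11)/6 = 24/6 = 4; σ²_D = ((11−1)/6)² = 2.778
te_E = (4 + 4·6 + 8)/6 = 36/6 = 6; σ²_E = ((8−4)/6)² = 0.444
te_F = (2 + 4·4 + 18)/6 = 36/6 = 6; σ²_F = ((18−2)/6)² = 7.111
te_G = (5 + 4·7 + 9)/6 = 42/6 = 7; σ²_G = ((9−5)/6)² = 0.444
te_H = (1 + 4·2 + 9)/6 = 18/6 = 3; σ²_H = ((9−1)/6)² = 1.778
te_I = (8 + 4·11 + 14)/6 = 66/6 = 11; σ²_I = ((14−8)/6)² = 1.000
te_J = (1 + 4·2 + 3)/6 = 12/6 = 2; σ²_J = ((3−1)/6)² = 0.111

Forward pass:
ES_A = 0; EF_A = 14
ES_B = 0; EF_B = 6
ES_C = 0; EF_C = 10
ES_D = 10; EF_D = 10+4 = 14
ES_E = max(EF_B=6, EF_C=10) = 10; EF_E = 10+6 = 16
ES_F = max(EF_C=10, EF_D=14) = 14; EF_F = 14+6 = 20
ES_G = max(EF_A=14, EF_C=10) = 14; EF_G = 14+7 = 21
ES_H = max(EF_B=6, EF_C=10) = 10; EF_H = 10+3 = 13
ES_I = 14; EF_I = 14+11 = 25
ES_J = max(EF_E=16, EF_F=20, EF_G=21, EF_H=13, EF_I=25) = 25; EF_J = 25+2 = 27
Expected project duration μ = 27 days. Critical path: C → D → I → J.

Variance along critical path = 7.111 + 2.778 + 1.000 + 0.111 = 11.000; σ = √11.000 = 3.317 days.
Z = (22 − 27) / 3.317 = -1.508
P(T ≤ 22) = Φ(-1.508) ≈ 0.066

0.066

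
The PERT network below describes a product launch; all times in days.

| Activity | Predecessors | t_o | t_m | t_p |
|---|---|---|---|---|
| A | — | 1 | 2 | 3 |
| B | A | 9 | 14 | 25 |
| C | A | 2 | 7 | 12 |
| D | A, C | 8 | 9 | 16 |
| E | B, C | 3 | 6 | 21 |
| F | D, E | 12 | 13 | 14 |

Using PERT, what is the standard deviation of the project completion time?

te_A = (1 + 4·2 + 3)/6 = 12/6 = 2; σ²_A = ((3−1)/6)² = 0.111
te_B = (9 + 4·14 + 25)/6 = 90/6 = 15; σ²_B = ((25−9)/6)² = 7.111
te_C = (2 + 4·7 + 12)/6 = 42/6 = 7; σ²_C = ((12−2)/6)² = 2.778
te_D = (8 + 4·9 + 16)/6 = 60/6 = 10; σ²_D = ((16−8)/6)² = 1.778
te_E = (3 + 4·6 + 21)/6 = 48/6 = 8; σ²_E = ((21−3)/6)² = 9.000
te_F = (12 + 4·13 + 14)/6 = 78/6 = 13; σ²_F = ((14−12)/6)² = 0.111

Forward pass:
ES_A = 0; EF_A = 2
ES_B = 2; EF_B = 2+15 = 17
ES_C = 2; EF_C = 2+7 = 9
ES_D = max(EF_A=2, EF_C=9) = 9; EF_D = 9+10 = 19
ES_E = max(EF_B=17, EF_C=9) = 17; EF_E = 17+8 = 25
ES_F = max(EF_D=19, EF_E=25) = 25; EF_F = 25+13 = 38
Expected project duration μ = 38 days. Critical path: A → B → E → F.

Variance along critical path = 0.111 + 7.111 + 9.000 + 0.111 = 16.333
σ = √16.333 = 4.041 days

4.04 days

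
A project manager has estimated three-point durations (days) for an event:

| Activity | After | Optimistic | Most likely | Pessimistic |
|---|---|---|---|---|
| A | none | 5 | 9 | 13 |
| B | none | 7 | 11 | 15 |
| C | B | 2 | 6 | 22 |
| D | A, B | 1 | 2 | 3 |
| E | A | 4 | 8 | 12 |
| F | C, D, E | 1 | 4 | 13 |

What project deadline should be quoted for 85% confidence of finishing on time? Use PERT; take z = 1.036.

te_A = (5 + 4·9 + 13)/6 = 54/6 = 9; σ²_A = ((13−5)/6)² = 1.778
te_B = (7 + 4·11 + 15)/6 = 66/6 = 11; σ²_B = ((15−7)/6)² = 1.778
te_C = (2 + 4·6 + 22)/6 = 48/6 = 8; σ²_C = ((22−2)/6)² = 11.111
te_D = (1 + 4·2 + 3)/6 = 12/6 = 2; σ²_D = ((3−1)/6)² = 0.111
te_E = (4 + 4·8 + 12)/6 = 48/6 = 8; σ²_E = ((12−4)/6)² = 1.778
te_F = (1 + 4·4 + 13)/6 = 30/6 = 5; σ²_F = ((13−1)/6)² = 4.000

Forward pass:
ES_A = 0; EF_A = 9
ES_B = 0; EF_B = 11
ES_C = 11; EF_C = 11+8 = 19
ES_D = max(EF_A=9, EF_B=11) = 11; EF_D = 11+2 = 13
ES_E = 9; EF_E = 9+8 = 17
ES_F = max(EF_C=19, EF_D=13, EF_E=17) = 19; EF_F = 19+5 = 24
Expected project duration μ = 24 days. Critical path: B → C → F.

Variance along critical path = 1.778 + 11.111 + 4.000 = 16.889; σ = 4.110 days.
D = μ + z·σ = 24 + 1.036·4.110 = 28.3 days

28.3 days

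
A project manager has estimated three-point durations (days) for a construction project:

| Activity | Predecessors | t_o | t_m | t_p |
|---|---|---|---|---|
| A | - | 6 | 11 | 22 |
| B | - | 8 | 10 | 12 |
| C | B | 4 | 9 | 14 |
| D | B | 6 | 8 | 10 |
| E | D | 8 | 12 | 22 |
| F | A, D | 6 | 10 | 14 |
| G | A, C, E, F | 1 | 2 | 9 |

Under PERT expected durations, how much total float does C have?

te_A = (6 + 4·11 + 22)/6 = 72/6 = 12
te_B = (8 + 4·10 + 12)/6 = 60/6 = 10
te_C = (4 + 4·9 + 14)/6 = 54/6 = 9
te_D = (6 + 4·8 + 10)/6 = 48/6 = 8
te_E = (8 + 4·12 + 22)/6 = 78/6 = 13
te_F = (6 + 4·10 + 14)/6 = 60/6 = 10
te_G = (1 + 4·2 + 9)/6 = 18/6 = 3

Forward pass:
ES_A = 0; EF_A = 12
ES_B = 0; EF_B = 10
ES_C = 10; EF_C = 10+9 = 19
ES_D = 10; EF_D = 10+8 = 18
ES_E = 18; EF_E = 18+13 = 31
ES_F = max(EF_A=12, EF_D=18) = 18; EF_F = 18+10 = 28
ES_G = max(EF_A=12, EF_C=19, EF_E=31, EF_F=28) = 31; EF_G = 31+3 = 34
Expected project duration μ = 34 days. Critical path: B → D → E → G.

Backward pass:
LF_G = 34; LS_G = 34−3 = 31
LF_F = LS_G = 31; LS_F = 31−10 = 21
LF_E = LS_G = 31; LS_E = 31−13 = 18
LF_D = min(LS_E=18, LS_F=21) = 18; LS_D = 18−8 = 10
LF_C = LS_G = 31; LS_C = 31−9 = 22
LF_B = min(LS_C=22, LS_D=10) = 10; LS_B = 10−10 = 0
LF_A = min(LS_F=21, LS_G=31) = 21; LS_A = 21−12 = 9
Slack_C = LS_C − ES_C = 22 − 10 = 12

12 days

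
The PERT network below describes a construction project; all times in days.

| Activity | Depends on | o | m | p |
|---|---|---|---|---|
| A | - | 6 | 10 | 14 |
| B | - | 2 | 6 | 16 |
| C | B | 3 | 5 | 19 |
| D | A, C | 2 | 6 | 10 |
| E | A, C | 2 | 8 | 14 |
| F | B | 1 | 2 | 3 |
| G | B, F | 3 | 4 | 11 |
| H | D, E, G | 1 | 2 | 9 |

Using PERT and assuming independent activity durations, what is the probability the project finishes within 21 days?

0.175

te_A = (6 + 4·10 + 14)/6 = 60/6 = 10; σ²_A = ((14−6)/6)² = 1.778
te_B = (2 + 4·6 + 16)/6 = 42/6 = 7; σ²_B = ((16−2)/6)² = 5.444
te_C = (3 + 4·5 + 19)/6 = 42/6 = 7; σ²_C = ((19−3)/6)² = 7.111
te_D = (2 + 4·6 + 10)/6 = 36/6 = 6; σ²_D = ((10−2)/6)² = 1.778
te_E = (2 + 4·8 + 14)/6 = 48/6 = 8; σ²_E = ((14−2)/6)² = 4.000
te_F = (1 + 4·2 + 3)/6 = 12/6 = 2; σ²_F = ((3−1)/6)² = 0.111
te_G = (3 + 4·4 + 11)/6 = 30/6 = 5; σ²_G = ((11−3)/6)² = 1.778
te_H = (1 + 4·2 + 9)/6 = 18/6 = 3; σ²_H = ((9−1)/6)² = 1.778

Forward pass:
ES_A = 0; EF_A = 10
ES_B = 0; EF_B = 7
ES_C = 7; EF_C = 7+7 = 14
ES_D = max(EF_A=10, EF_C=14) = 14; EF_D = 14+6 = 20
ES_E = max(EF_A=10, EF_C=14) = 14; EF_E = 14+8 = 22
ES_F = 7; EF_F = 7+2 = 9
ES_G = max(EF_B=7, EF_F=9) = 9; EF_G = 9+5 = 14
ES_H = max(EF_D=20, EF_E=22, EF_G=14) = 22; EF_H = 22+3 = 25
Expected project duration μ = 25 days. Critical path: B → C → E → H.

Variance along critical path = 5.444 + 7.111 + 4.000 + 1.778 = 18.333; σ = √18.333 = 4.282 days.
Z = (21 − 25) / 4.282 = -0.934
P(T ≤ 21) = Φ(-0.934) ≈ 0.175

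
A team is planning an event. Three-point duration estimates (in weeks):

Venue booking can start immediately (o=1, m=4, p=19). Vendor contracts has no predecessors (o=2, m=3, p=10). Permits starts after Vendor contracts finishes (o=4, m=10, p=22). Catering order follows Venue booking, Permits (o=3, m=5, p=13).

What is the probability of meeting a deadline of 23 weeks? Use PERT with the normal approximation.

0.707

te_Venue booking = (1 + 4·4 + 19)/6 = 36/6 = 6; σ²_Venue booking = ((19−1)/6)² = 9.000
te_Vendor contracts = (2 + 4·3 + 10)/6 = 24/6 = 4; σ²_Vendor contracts = ((10−2)/6)² = 1.778
te_Permits = (4 + 4·10 + 22)/6 = 66/6 = 11; σ²_Permits = ((22−4)/6)² = 9.000
te_Catering order = (3 + 4·5 + 13)/6 = 36/6 = 6; σ²_Catering order = ((13−3)/6)² = 2.778

Forward pass:
ES_Venue booking = 0; EF_Venue booking = 6
ES_Vendor contracts = 0; EF_Vendor contracts = 4
ES_Permits = 4; EF_Permits = 4+11 = 15
ES_Catering order = max(EF_Venue booking=6, EF_Permits=15) = 15; EF_Catering order = 15+6 = 21
Expected project duration μ = 21 weeks. Critical path: Vendor contracts → Permits → Catering order.

Variance along critical path = 1.778 + 9.000 + 2.778 = 13.556; σ = √13.556 = 3.682 weeks.
Z = (23 − 21) / 3.682 = 0.543
P(T ≤ 23) = Φ(0.543) ≈ 0.707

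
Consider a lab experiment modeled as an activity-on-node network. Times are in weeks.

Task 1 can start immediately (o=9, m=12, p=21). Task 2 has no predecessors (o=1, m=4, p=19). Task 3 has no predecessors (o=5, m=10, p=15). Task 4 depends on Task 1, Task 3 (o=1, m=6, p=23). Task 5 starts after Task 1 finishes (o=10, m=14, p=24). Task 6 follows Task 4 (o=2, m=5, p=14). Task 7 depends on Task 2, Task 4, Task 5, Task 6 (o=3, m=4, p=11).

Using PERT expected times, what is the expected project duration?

33 weeks

te_Task 1 = (9 + 4·12 + 21)/6 = 78/6 = 13
te_Task 2 = (1 + 4·4 + 19)/6 = 36/6 = 6
te_Task 3 = (5 + 4·10 + 15)/6 = 60/6 = 10
te_Task 4 = (1 + 4·6 + 23)/6 = 48/6 = 8
te_Task 5 = (10 + 4·14 + 24)/6 = 90/6 = 15
te_Task 6 = (2 + 4·5 + 14)/6 = 36/6 = 6
te_Task 7 = (3 + 4·4 + 11)/6 = 30/6 = 5

Forward pass:
ES_Task 1 = 0; EF_Task 1 = 13
ES_Task 2 = 0; EF_Task 2 = 6
ES_Task 3 = 0; EF_Task 3 = 10
ES_Task 4 = max(EF_Task 1=13, EF_Task 3=10) = 13; EF_Task 4 = 13+8 = 21
ES_Task 5 = 13; EF_Task 5 = 13+15 = 28
ES_Task 6 = 21; EF_Task 6 = 21+6 = 27
ES_Task 7 = max(EF_Task 2=6, EF_Task 4=21, EF_Task 5=28, EF_Task 6=27) = 28; EF_Task 7 = 28+5 = 33
Expected project duration μ = 33 weeks. Critical path: Task 1 → Task 5 → Task 7.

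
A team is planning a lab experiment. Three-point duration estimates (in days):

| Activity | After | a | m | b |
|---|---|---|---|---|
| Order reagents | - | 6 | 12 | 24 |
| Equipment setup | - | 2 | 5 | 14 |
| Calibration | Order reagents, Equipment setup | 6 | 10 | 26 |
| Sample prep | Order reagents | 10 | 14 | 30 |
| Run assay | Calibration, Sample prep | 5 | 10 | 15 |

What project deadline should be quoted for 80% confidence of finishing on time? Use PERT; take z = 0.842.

43.0 days

te_Order reagents = (6 + 4·12 + 24)/6 = 78/6 = 13; σ²_Order reagents = ((24−6)/6)² = 9.000
te_Equipment setup = (2 + 4·5 + 14)/6 = 36/6 = 6; σ²_Equipment setup = ((14−2)/6)² = 4.000
te_Calibration = (6 + 4·10 + 26)/6 = 72/6 = 12; σ²_Calibration = ((26−6)/6)² = 11.111
te_Sample prep = (10 + 4·14 + 30)/6 = 96/6 = 16; σ²_Sample prep = ((30−10)/6)² = 11.111
te_Run assay = (5 + 4·10 + 15)/6 = 60/6 = 10; σ²_Run assay = ((15−5)/6)² = 2.778

Forward pass:
ES_Order reagents = 0; EF_Order reagents = 13
ES_Equipment setup = 0; EF_Equipment setup = 6
ES_Calibration = max(EF_Order reagents=13, EF_Equipment setup=6) = 13; EF_Calibration = 13+12 = 25
ES_Sample prep = 13; EF_Sample prep = 13+16 = 29
ES_Run assay = max(EF_Calibration=25, EF_Sample prep=29) = 29; EF_Run assay = 29+10 = 39
Expected project duration μ = 39 days. Critical path: Order reagents → Sample prep → Run assay.

Variance along critical path = 9.000 + 11.111 + 2.778 = 22.889; σ = 4.784 days.
D = μ + z·σ = 39 + 0.842·4.784 = 43.0 days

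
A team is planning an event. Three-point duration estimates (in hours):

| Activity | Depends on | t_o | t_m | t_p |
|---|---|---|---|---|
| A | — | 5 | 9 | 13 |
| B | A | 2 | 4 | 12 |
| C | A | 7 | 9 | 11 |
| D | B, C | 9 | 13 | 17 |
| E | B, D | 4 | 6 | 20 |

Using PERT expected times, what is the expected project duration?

te_A = (5 + 4·9 + 13)/6 = 54/6 = 9
te_B = (2 + 4·4 + 12)/6 = 30/6 = 5
te_C = (7 + 4·9 + 11)/6 = 54/6 = 9
te_D = (9 + 4·13 + 17)/6 = 78/6 = 13
te_E = (4 + 4·6 + 20)/6 = 48/6 = 8

Forward pass:
ES_A = 0; EF_A = 9
ES_B = 9; EF_B = 9+5 = 14
ES_C = 9; EF_C = 9+9 = 18
ES_D = max(EF_B=14, EF_C=18) = 18; EF_D = 18+13 = 31
ES_E = max(EF_B=14, EF_D=31) = 31; EF_E = 31+8 = 39
Expected project duration μ = 39 hours. Critical path: A → C → D → E.

39 hours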